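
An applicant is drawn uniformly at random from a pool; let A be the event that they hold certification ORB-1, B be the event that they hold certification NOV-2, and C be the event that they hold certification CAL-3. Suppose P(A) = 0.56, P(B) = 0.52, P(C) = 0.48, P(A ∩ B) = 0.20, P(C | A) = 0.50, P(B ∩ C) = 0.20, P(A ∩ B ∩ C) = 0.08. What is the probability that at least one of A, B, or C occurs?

P(A ∩ C) = P(A)·P(C|A) = 0.56 × 0.50 = 0.28
P(A ∪ B ∪ C) = 0.56 + 0.52 + 0.48 − 0.20 − 0.28 − 0.20 + 0.08 = 0.96

0.96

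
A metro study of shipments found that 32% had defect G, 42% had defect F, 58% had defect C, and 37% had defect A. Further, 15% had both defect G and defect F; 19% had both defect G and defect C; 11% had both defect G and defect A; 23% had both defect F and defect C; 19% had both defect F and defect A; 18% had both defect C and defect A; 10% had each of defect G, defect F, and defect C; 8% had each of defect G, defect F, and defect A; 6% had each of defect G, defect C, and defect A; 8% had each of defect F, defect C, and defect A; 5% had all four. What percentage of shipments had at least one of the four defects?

Apply inclusion-exclusion:
P(at least one) = 32 + 42 + 58 + 37 − 15 − 19 − 11 − 23 − 19 − 18 + 10 + 8 + 6 + 8 − 5 = 91%

91%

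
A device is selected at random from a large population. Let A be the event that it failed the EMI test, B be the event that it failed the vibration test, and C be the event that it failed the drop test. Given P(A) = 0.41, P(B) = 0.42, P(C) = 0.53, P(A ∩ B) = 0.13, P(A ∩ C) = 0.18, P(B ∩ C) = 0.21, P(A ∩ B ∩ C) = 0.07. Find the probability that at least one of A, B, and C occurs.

By inclusion-exclusion,
P(A ∪ B ∪ C) = 0.41 + 0.42 + 0.53 − 0.13 − 0.18 − 0.21 + 0.07 = 0.91

0.91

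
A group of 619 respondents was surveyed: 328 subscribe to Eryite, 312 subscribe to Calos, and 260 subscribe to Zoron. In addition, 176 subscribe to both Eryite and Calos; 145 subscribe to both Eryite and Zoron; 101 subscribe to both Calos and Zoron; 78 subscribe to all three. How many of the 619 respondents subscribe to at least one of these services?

556

N(≥1) = 328 + 312 + 260 − 176 − 145 − 101 + 78 = 556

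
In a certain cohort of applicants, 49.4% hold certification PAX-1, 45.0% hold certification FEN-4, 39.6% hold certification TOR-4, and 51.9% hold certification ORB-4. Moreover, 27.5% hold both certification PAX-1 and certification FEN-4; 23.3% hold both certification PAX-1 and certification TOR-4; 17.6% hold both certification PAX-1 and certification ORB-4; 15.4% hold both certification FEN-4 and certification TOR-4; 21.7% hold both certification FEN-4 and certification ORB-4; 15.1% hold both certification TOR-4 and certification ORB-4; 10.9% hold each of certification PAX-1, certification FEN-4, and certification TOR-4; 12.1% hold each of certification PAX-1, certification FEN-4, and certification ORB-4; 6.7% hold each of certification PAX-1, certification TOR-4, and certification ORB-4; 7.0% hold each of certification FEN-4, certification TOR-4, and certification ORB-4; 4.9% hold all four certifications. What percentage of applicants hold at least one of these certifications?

P(at least one) = 49.4 + 45.0 + 39.6 + 51.9 − 27.5 − 23.3 − 17.6 − 15.4 − 21.7 − 15.1 + 10.9 + 12.1 + 6.7 + 7.0 − 4.9 = 97.1%

97.1%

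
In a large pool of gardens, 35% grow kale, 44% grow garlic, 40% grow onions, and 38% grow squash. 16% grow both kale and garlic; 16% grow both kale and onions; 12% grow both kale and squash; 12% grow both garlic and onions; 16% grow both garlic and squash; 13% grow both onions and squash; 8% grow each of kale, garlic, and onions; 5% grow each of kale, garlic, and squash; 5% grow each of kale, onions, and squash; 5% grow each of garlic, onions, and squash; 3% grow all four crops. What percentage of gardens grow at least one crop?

Inclusion–exclusion gives
P(at least one) = 35 + 44 + 40 + 38 − 16 − 16 − 12 − 12 − 16 − 13 + 8 + 5 + 5 + 5 − 3 = 92%

92%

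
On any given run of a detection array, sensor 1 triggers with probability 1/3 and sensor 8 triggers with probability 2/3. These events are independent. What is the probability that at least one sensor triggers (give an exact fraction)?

Independence gives P(none) = ∏(1 − pᵢ).
P(none) = (1 − 1/3) × (1 − 2/3) = 2/3 × 1/3 = 2/9
P(at least one) = 1 − 2/9 = 7/9

7/9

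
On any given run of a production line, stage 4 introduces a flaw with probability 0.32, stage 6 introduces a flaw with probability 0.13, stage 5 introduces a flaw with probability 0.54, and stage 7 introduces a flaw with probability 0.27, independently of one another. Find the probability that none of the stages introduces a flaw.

0.19865928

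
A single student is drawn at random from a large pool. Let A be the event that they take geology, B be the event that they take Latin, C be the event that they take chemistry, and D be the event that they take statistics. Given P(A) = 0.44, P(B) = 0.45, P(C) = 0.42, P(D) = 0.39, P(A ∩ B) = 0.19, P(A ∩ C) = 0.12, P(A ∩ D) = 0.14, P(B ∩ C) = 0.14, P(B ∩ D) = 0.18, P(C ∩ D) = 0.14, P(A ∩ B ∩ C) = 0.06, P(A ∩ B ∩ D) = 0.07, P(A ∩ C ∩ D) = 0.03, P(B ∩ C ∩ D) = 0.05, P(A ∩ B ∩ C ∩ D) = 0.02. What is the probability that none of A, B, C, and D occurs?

0.02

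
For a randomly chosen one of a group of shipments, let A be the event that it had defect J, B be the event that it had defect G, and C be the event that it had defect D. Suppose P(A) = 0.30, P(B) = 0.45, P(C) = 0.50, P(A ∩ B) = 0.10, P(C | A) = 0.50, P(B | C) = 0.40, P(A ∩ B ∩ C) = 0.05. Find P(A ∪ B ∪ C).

0.85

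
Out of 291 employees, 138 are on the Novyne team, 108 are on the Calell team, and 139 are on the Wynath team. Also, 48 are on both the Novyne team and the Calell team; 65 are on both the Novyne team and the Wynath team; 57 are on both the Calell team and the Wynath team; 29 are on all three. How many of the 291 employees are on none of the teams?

Apply inclusion-exclusion:
|at least one| = 138 + 108 + 139 − 48 − 65 − 57 + 29 = 244
None: 291 − 244 = 47

47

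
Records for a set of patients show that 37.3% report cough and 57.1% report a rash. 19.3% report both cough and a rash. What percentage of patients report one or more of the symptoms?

P(≥1) = 37.3 + 57.1 − 19.3 = 75.1%

75.1%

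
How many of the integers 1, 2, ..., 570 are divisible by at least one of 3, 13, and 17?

239

floor(570/3) + floor(570/13) + floor(570/17) − floor(570/39) − floor(570/51) − floor(570/221) + floor(570/663) = 190 + 43 + 33 − 14 − 11 − 2 + 0 = 239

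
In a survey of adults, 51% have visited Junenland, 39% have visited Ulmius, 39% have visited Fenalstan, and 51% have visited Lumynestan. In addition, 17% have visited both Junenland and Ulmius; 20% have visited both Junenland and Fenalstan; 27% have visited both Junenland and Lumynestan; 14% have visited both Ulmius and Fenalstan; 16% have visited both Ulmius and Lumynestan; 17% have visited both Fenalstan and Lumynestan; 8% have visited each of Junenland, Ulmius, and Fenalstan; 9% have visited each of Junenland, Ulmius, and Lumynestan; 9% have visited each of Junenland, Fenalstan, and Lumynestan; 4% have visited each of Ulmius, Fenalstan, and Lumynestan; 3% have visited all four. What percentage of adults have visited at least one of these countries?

By inclusion–exclusion:
P(at least one) = 51 + 39 + 39 + 51 − 17 − 20 − 27 − 14 − 16 − 17 + 8 + 9 + 9 + 4 − 3 = 96%

96%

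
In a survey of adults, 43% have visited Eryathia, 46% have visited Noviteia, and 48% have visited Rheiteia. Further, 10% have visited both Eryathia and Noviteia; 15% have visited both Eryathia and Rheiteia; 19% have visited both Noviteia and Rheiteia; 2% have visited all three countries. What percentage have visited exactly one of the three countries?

55%

P(exactly one) = 43 + 46 + 48 − 2·10 − 2·15 − 2·19 + 3·2 = 55%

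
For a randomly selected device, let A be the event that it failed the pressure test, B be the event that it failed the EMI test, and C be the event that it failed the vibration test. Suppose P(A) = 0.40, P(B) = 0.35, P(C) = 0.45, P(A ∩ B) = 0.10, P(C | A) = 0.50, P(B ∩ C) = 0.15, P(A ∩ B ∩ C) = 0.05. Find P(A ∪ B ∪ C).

0.80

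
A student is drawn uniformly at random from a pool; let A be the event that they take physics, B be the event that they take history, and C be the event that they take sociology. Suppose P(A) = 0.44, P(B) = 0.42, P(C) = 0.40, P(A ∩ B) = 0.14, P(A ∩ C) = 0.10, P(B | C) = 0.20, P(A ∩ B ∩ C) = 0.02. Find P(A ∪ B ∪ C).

P(B ∩ C) = P(C)·P(B|C) = 0.40 × 0.20 = 0.08
Apply inclusion-exclusion:
P(A ∪ B ∪ C) = 0.44 + 0.42 + 0.40 − 0.14 − 0.10 − 0.08 + 0.02 = 0.96

0.96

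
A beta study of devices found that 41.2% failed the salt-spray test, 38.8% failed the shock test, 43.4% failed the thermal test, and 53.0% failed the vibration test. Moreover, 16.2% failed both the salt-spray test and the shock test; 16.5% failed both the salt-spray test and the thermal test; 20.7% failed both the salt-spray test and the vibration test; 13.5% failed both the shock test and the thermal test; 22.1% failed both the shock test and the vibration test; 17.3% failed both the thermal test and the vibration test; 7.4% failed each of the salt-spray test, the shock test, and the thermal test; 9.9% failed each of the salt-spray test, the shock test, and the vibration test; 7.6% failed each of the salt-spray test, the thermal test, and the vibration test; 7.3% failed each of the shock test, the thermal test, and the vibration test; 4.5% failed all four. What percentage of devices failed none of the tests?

2.2%

P(≥1) = 41.2 + 38.8 + 43.4 + 53.0 − 16.2 − 16.5 − 20.7 − 13.5 − 22.1 − 17.3 + 7.4 + 9.9 + 7.6 + 7.3 − 4.5 = 97.8%
P(none) = 100% − 97.8% = 2.2%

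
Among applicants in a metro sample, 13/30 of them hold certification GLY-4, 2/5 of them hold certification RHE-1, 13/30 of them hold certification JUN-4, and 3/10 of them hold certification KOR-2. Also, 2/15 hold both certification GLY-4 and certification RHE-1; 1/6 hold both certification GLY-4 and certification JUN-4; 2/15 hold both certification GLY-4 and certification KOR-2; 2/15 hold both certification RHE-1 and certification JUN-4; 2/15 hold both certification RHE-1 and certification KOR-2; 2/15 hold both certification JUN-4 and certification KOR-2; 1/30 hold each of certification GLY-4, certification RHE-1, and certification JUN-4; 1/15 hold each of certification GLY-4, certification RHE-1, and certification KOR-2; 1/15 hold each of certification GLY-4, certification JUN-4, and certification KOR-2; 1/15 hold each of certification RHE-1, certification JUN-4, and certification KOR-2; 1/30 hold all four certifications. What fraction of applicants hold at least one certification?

P(at least one) = 13/30 + 2/5 + 13/30 + 3/10 − 2/15 − 1/6 − 2/15 − 2/15 − 2/15 − 2/15 + 1/30 + 1/15 + 1/15 + 1/15 − 1/30 = 14/15

14/15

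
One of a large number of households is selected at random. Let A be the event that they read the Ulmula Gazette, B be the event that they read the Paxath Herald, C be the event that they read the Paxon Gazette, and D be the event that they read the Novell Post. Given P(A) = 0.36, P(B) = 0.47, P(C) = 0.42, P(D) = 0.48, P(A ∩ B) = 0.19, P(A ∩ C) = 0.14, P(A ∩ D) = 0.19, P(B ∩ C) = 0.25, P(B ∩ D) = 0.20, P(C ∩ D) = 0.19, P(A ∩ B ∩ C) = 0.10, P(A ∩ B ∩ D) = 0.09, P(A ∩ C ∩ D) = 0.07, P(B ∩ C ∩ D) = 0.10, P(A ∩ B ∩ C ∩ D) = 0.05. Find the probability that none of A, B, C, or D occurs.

0.12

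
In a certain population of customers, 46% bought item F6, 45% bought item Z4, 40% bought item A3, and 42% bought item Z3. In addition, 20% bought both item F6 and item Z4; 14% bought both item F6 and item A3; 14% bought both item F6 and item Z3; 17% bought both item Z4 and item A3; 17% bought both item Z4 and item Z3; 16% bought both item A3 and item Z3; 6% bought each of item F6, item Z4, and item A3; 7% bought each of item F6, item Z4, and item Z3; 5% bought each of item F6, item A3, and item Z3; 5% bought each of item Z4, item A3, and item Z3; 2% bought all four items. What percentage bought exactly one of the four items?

P(exactly one) = 46 + 45 + 40 + 42 − 2·20 − 2·14 − 2·14 − 2·17 − 2·17 − 2·16 + 3·6 + 3·7 + 3·5 + 3·5 − 4·2 = 38%

38%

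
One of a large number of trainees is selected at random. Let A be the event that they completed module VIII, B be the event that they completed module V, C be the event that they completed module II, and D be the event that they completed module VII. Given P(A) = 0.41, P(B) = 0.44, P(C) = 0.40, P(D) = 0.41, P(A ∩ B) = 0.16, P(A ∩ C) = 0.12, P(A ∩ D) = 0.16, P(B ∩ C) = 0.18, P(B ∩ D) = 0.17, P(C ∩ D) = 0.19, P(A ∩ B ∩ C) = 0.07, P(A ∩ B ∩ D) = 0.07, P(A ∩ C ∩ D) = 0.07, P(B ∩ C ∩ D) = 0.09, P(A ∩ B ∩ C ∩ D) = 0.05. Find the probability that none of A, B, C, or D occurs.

0.07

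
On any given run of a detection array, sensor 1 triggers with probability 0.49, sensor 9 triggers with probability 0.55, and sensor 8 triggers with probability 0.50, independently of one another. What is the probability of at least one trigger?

P(none) = (1 − 0.49) × (1 − 0.55) × (1 − 0.50) = 0.51 × 0.45 × 0.50 = 0.11475
P(at least one) = 1 − 0.11475 = 0.88525

0.88525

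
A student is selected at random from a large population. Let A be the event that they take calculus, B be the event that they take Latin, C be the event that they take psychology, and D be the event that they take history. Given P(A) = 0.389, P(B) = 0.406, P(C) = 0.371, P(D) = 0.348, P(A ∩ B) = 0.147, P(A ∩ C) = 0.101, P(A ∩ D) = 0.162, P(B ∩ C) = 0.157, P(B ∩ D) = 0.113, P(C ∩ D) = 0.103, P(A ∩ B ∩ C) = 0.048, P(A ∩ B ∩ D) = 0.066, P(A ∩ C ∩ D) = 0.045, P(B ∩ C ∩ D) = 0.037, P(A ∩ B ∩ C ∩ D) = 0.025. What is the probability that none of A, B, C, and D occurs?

0.098

P(A ∪ B ∪ C ∪ D) = 0.389 + 0.406 + 0.371 + 0.348 − 0.147 − 0.101 − 0.162 − 0.157 − 0.113 − 0.103 + 0.048 + 0.066 + 0.045 + 0.037 − 0.025 = 0.902
P(none) = 1 − 0.902 = 0.098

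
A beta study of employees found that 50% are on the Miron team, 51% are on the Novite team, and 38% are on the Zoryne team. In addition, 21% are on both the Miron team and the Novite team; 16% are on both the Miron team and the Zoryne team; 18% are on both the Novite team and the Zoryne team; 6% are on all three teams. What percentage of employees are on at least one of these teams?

90%

By inclusion–exclusion:
P(at least one) = 50 + 51 + 38 − 21 − 16 − 18 + 6 = 90%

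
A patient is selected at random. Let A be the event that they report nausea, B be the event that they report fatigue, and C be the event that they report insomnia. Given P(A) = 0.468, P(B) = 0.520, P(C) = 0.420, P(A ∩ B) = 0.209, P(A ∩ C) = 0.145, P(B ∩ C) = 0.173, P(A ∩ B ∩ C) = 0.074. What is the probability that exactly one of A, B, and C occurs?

0.576

P(exactly one) = 0.468 + 0.520 + 0.420 − 2·0.209 − 2·0.145 − 2·0.173 + 3·0.074 = 0.576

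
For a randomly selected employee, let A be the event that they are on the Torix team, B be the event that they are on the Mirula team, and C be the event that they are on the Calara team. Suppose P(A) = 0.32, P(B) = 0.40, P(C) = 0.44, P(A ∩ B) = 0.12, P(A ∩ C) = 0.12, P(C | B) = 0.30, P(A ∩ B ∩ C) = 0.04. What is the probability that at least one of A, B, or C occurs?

P(B ∩ C) = P(B)·P(C|B) = 0.40 × 0.30 = 0.12
Using inclusion–exclusion:
P(A ∪ B ∪ C) = 0.32 + 0.40 + 0.44 − 0.12 − 0.12 − 0.12 + 0.04 = 0.84

0.84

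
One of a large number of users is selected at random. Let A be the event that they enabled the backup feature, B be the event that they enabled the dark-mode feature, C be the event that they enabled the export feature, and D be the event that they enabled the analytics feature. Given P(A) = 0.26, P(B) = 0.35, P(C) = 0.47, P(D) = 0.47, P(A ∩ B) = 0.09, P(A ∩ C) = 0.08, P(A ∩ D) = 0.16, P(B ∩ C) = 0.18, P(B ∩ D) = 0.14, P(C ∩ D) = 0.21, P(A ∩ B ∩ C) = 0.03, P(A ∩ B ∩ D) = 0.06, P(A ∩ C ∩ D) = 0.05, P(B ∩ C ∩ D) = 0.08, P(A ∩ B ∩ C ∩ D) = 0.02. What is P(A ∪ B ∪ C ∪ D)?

0.89

Using inclusion–exclusion:
P(A ∪ B ∪ C ∪ D) = 0.26 + 0.35 + 0.47 + 0.47 − 0.09 − 0.08 − 0.16 − 0.18 − 0.14 − 0.21 + 0.03 + 0.06 + 0.05 + 0.08 − 0.02 = 0.89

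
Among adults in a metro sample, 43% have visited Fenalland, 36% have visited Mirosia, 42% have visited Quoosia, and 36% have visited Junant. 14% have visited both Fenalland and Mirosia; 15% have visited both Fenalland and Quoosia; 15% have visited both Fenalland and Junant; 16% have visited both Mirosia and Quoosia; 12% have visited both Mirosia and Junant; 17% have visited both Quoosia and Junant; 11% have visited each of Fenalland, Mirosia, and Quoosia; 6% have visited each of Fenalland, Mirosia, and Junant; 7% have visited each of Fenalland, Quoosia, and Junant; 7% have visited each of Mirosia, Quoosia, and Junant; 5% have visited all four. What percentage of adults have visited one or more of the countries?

Inclusion–exclusion gives
P(at least one) = 43 + 36 + 42 + 36 − 14 − 15 − 15 − 16 − 12 − 17 + 11 + 6 + 7 + 7 − 5 = 94%

94%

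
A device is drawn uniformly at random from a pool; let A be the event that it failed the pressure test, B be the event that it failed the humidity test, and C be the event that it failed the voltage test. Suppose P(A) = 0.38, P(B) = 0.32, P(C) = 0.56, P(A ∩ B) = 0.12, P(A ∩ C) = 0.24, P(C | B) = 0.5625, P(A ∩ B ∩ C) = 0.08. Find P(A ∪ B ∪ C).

P(B ∩ C) = P(B)·P(C|B) = 0.32 × 0.5625 = 0.18
P(A ∪ B ∪ C) = 0.38 + 0.32 + 0.56 − 0.12 − 0.24 − 0.18 + 0.08 = 0.80

0.80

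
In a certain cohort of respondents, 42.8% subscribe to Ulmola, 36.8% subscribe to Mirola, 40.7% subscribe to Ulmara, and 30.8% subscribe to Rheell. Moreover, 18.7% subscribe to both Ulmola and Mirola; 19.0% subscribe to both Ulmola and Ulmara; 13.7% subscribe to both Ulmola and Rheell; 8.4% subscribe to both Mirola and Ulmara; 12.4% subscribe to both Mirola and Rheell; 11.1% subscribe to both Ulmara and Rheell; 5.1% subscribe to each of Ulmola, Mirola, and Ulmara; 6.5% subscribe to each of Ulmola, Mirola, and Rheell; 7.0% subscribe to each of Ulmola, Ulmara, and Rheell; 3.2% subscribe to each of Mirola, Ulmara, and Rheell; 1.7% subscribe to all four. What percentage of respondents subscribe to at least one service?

P(at least one) = 42.8 + 36.8 + 40.7 + 30.8 − 18.7 − 19.0 − 13.7 − 8.4 − 12.4 − 11.1 + 5.1 + 6.5 + 7.0 + 3.2 − 1.7 = 87.9%

87.9%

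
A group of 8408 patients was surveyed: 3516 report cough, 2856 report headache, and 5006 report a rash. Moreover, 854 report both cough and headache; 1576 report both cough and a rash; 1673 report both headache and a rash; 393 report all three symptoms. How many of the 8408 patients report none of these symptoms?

|at least one| = 3516 + 2856 + 5006 − 854 − 1576 − 1673 + 393 = 7668
None: 8408 − 7668 = 740

740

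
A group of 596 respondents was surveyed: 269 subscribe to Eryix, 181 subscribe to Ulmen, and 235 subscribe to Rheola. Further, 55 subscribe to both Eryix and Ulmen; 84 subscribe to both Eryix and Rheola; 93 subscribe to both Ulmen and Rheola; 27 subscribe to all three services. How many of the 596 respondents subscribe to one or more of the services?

480

Inclusion–exclusion gives
|union| = 269 + 181 + 235 − 55 − 84 − 93 + 27 = 480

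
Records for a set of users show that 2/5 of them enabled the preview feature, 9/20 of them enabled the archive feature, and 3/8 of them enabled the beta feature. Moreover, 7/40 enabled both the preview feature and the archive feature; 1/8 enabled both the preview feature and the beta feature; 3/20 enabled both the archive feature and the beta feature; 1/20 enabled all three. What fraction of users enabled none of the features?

Using inclusion–exclusion:
P(at least one) = 2/5 + 9/20 + 3/8 − 7/40 − 1/8 − 3/20 + 1/20 = 33/40
P(none) = 1 − 33/40 = 7/40

7/40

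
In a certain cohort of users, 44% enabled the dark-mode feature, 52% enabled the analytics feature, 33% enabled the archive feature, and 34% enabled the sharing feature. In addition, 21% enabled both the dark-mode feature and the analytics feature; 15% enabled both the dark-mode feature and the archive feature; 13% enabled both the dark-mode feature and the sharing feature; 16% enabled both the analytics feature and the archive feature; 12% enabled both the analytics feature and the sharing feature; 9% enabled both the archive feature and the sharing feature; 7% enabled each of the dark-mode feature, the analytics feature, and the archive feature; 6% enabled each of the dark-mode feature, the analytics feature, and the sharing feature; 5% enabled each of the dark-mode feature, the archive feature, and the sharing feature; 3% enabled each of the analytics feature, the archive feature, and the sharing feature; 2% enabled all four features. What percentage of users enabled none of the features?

Inclusion–exclusion gives
P(at least one) = 44 + 52 + 33 + 34 − 21 − 15 − 13 − 16 − 12 − 9 + 7 + 6 + 5 + 3 − 2 = 96%
P(none) = 100% − 96% = 4%

4%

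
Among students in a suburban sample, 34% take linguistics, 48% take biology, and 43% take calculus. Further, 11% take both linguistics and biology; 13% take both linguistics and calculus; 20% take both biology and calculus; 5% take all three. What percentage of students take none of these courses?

14%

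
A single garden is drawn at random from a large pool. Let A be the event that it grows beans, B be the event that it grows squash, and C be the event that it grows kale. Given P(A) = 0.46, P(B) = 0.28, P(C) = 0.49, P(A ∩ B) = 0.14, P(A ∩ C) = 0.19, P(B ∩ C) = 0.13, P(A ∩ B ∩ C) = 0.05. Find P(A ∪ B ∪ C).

Using inclusion–exclusion:
P(A ∪ B ∪ C) = 0.46 + 0.28 + 0.49 − 0.14 − 0.19 − 0.13 + 0.05 = 0.82

0.82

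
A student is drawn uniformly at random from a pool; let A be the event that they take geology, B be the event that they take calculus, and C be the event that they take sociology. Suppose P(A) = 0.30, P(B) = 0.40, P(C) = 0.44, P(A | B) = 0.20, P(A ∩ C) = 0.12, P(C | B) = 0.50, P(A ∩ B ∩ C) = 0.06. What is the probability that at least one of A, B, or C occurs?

0.80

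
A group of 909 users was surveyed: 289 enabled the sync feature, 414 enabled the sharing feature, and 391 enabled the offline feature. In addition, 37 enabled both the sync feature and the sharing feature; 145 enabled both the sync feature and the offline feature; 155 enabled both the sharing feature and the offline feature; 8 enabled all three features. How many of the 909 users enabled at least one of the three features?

N(≥1) = 289 + 414 + 391 − 37 − 145 − 155 + 8 = 765

765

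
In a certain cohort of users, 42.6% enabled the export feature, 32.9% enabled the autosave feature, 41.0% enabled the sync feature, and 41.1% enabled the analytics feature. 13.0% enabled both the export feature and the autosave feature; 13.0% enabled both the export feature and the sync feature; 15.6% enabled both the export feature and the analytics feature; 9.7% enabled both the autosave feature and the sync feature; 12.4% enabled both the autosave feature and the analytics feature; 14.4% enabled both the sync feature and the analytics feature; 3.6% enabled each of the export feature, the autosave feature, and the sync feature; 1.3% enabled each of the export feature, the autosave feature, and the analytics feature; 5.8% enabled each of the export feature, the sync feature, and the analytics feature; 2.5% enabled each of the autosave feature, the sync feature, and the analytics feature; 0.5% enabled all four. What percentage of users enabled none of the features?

7.8%

By inclusion-exclusion,
P(≥1) = 42.6 + 32.9 + 41.0 + 41.1 − 13.0 − 13.0 − 15.6 − 9.7 − 12.4 − 14.4 + 3.6 + 1.3 + 5.8 + 2.5 − 0.5 = 92.2%
P(none) = 100% − 92.2% = 7.8%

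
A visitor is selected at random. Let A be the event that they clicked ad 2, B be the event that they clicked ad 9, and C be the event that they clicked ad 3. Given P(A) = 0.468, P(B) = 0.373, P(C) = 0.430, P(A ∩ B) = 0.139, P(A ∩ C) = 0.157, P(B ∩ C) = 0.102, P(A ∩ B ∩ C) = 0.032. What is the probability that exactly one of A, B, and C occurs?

0.571

Using the inclusion–exclusion count for exactly one event:
P(exactly one) = 0.468 + 0.373 + 0.430 − 2·0.139 − 2·0.157 − 2·0.102 + 3·0.032 = 0.571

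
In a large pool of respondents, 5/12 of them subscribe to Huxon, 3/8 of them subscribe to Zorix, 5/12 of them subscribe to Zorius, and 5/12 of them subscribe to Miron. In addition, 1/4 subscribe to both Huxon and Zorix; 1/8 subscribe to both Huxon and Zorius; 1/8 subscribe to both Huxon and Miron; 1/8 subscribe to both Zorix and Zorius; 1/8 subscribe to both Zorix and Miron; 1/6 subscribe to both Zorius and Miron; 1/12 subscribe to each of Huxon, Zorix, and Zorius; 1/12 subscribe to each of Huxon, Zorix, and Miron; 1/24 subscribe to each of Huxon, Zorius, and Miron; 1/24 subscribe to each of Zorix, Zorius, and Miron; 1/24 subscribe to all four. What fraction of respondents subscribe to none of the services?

By inclusion-exclusion,
P(at least one) = 5/12 + 3/8 + 5/12 + 5/12 − 1/4 − 1/8 − 1/8 − 1/8 − 1/8 − 1/6 + 1/12 + 1/12 + 1/24 + 1/24 − 1/24 = 11/12
P(none) = 1 − 11/12 = 1/12

1/12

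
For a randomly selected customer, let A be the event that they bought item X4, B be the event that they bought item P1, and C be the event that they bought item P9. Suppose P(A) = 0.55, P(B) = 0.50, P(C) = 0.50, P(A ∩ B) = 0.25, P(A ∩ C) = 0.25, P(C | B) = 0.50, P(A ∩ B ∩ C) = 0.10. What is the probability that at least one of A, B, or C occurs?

P(B ∩ C) = P(B)·P(C|B) = 0.50 × 0.50 = 0.25
P(A ∪ B ∪ C) = 0.55 + 0.50 + 0.50 − 0.25 − 0.25 − 0.25 + 0.10 = 0.90

0.90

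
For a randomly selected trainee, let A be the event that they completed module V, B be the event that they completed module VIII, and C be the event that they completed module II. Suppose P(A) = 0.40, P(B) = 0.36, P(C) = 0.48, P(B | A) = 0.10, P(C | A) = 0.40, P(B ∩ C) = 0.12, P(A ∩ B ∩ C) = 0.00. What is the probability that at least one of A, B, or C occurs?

0.92

P(A ∩ B) = P(A)·P(B|A) = 0.40 × 0.10 = 0.04
P(A ∩ C) = P(A)·P(C|A) = 0.40 × 0.40 = 0.16
P(A ∪ B ∪ C) = 0.40 + 0.36 + 0.48 − 0.04 − 0.16 − 0.12 + 0.00 = 0.92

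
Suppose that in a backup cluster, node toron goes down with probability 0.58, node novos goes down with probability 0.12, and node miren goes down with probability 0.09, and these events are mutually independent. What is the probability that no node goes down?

0.336336

Since the events are independent, P(none) is the product of the individual non-occurrence probabilities.
P(none) = (1 − 0.58) × (1 − 0.12) × (1 − 0.09) = 0.42 × 0.88 × 0.91 = 0.336336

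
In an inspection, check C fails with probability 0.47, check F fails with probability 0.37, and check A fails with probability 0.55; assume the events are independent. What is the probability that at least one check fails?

Since the events are independent, P(none) is the product of the individual non-occurrence probabilities.
P(none) = (1 − 0.47) × (1 − 0.37) × (1 − 0.55) = 0.53 × 0.63 × 0.45 = 0.150255
P(at least one) = 1 − 0.150255 = 0.849745

0.849745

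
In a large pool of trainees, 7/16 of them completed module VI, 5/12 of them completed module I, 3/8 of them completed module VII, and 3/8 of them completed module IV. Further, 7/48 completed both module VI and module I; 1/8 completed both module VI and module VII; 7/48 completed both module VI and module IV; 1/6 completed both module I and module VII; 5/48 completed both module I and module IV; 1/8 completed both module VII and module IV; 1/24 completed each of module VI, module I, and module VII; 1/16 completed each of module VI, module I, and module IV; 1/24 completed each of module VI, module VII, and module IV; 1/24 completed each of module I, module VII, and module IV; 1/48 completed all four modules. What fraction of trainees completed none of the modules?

Inclusion–exclusion gives
P(≥1) = 7/16 + 5/12 + 3/8 + 3/8 − 7/48 − 1/8 − 7/48 − 1/6 − 5/48 − 1/8 + 1/24 + 1/16 + 1/24 + 1/24 − 1/48 = 23/24
P(none) = 1 − 23/24 = 1/24

1/24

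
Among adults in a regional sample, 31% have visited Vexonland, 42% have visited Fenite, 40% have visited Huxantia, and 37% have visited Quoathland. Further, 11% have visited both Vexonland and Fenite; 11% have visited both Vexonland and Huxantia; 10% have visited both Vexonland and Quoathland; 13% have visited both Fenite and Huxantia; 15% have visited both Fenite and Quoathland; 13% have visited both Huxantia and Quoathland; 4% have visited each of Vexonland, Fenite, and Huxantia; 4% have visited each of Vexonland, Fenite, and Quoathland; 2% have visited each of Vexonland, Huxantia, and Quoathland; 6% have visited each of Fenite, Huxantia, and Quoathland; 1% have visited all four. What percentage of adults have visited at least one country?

92%

By inclusion-exclusion,
P(at least one) = 31 + 42 + 40 + 37 − 11 − 11 − 10 − 13 − 15 − 13 + 4 + 4 + 2 + 6 − 1 = 92%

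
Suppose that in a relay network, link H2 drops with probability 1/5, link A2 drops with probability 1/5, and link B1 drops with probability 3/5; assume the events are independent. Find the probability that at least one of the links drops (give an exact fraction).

Independence gives P(none) = ∏(1 − pᵢ).
P(none) = (1 − 1/5) × (1 − 1/5) × (1 − 3/5) = 4/5 × 4/5 × 2/5 = 32/125
P(at least one) = 1 − 32/125 = 93/125

93/125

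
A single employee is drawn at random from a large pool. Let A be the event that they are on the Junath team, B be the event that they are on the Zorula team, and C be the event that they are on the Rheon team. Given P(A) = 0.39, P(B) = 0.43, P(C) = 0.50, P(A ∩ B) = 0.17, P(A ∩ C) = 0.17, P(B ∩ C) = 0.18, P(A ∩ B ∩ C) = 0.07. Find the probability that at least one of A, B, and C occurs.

0.87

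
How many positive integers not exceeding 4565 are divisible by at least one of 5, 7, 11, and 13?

1939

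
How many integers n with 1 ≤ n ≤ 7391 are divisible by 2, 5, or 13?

4661

Apply inclusion-exclusion:
3695 + 1478 + 568 − 739 − 284 − 113 + 56 = 4661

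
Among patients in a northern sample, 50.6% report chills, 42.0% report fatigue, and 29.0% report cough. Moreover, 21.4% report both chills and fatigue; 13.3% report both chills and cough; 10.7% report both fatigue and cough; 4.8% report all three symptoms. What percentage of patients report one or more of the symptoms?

81.0%

P(union) = 50.6 + 42.0 + 29.0 − 21.4 − 13.3 − 10.7 + 4.8 = 81.0%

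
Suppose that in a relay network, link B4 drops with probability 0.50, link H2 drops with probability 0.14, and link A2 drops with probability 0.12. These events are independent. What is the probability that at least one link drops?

P(none) = (1 − 0.50) × (1 − 0.14) × (1 − 0.12) = 0.50 × 0.86 × 0.88 = 0.3784
P(at least one) = 1 − 0.3784 = 0.6216

0.6216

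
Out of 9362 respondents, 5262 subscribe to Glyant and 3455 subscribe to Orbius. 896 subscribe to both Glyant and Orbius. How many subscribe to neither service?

1541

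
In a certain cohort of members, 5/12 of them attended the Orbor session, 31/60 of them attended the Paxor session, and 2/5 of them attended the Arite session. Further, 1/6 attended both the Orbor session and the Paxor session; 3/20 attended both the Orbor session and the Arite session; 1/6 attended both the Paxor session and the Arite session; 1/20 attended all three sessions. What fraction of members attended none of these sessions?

Using inclusion–exclusion:
P(at least one) = 5/12 + 31/60 + 2/5 − 1/6 − 3/20 − 1/6 + 1/20 = 9/10
P(none) = 1 − 9/10 = 1/10

1/10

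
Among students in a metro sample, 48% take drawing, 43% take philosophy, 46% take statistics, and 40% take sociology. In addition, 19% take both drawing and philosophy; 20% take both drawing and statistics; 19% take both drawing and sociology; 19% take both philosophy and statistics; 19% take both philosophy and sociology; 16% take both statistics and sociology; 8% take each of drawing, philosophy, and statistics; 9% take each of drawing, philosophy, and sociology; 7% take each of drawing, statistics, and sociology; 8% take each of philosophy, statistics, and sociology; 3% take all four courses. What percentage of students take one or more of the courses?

By inclusion–exclusion:
P(at least one) = 48 + 43 + 46 + 40 − 19 − 20 − 19 − 19 − 19 − 16 + 8 + 9 + 7 + 8 − 3 = 94%

94%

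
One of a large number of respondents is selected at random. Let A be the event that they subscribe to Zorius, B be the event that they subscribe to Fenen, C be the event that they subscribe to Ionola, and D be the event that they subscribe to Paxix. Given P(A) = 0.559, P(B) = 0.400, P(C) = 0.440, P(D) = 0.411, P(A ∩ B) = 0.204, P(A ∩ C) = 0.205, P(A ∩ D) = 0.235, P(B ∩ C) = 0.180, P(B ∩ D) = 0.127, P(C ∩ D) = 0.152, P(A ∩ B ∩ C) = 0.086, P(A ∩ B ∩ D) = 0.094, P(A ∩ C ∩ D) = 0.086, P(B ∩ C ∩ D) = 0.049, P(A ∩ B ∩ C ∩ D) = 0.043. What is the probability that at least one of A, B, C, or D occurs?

0.979

Using inclusion–exclusion:
P(A ∪ B ∪ C ∪ D) = 0.559 + 0.400 + 0.440 + 0.411 − 0.204 − 0.205 − 0.235 − 0.180 − 0.127 − 0.152 + 0.086 + 0.094 + 0.086 + 0.049 − 0.043 = 0.979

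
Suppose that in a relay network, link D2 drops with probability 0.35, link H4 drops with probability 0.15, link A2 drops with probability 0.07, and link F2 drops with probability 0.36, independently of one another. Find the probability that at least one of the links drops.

P(none) = (1 − 0.35) × (1 − 0.15) × (1 − 0.07) × (1 − 0.36) = 0.65 × 0.85 × 0.93 × 0.64 = 0.328848
P(at least one) = 1 − 0.328848 = 0.671152

0.671152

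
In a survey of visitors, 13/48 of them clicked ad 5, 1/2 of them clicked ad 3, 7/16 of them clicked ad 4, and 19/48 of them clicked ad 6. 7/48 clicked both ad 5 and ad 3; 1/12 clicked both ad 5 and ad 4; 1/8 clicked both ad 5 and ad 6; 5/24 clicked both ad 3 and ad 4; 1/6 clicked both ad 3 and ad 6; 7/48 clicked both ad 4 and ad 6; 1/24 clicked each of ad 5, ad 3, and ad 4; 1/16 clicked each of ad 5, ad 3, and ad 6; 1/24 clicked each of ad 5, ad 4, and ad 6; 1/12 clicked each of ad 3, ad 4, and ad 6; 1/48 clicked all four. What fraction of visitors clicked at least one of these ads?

Using inclusion–exclusion:
P(at least one) = 13/48 + 1/2 + 7/16 + 19/48 − 7/48 − 1/12 − 1/8 − 5/24 − 1/6 − 7/48 + 1/24 + 1/16 + 1/24 + 1/12 − 1/48 = 15/16

15/16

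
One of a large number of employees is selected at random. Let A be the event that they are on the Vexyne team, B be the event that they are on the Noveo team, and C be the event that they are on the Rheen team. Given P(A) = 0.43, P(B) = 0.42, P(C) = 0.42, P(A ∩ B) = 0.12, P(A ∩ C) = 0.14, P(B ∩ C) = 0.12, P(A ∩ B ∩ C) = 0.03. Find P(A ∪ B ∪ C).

P(A ∪ B ∪ C) = 0.43 + 0.42 + 0.42 − 0.12 − 0.14 − 0.12 + 0.03 = 0.92

0.92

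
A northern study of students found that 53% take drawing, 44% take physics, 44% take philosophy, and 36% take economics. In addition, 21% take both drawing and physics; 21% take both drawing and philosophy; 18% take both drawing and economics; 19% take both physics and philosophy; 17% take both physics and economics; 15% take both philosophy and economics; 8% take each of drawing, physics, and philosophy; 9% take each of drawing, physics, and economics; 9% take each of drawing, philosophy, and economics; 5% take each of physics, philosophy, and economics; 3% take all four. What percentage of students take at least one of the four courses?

94%

Using inclusion–exclusion:
P(at least one) = 53 + 44 + 44 + 36 − 21 − 21 − 18 − 19 − 17 − 15 + 8 + 9 + 9 + 5 − 3 = 94%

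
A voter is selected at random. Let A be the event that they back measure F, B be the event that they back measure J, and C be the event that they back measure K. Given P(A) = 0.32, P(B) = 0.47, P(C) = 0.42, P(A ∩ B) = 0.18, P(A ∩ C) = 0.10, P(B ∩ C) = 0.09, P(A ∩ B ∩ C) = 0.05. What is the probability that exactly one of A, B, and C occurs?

0.62

Using the inclusion–exclusion count for exactly one event:
P(exactly one) = 0.32 + 0.47 + 0.42 − 2·0.18 − 2·0.10 − 2·0.09 + 3·0.05 = 0.62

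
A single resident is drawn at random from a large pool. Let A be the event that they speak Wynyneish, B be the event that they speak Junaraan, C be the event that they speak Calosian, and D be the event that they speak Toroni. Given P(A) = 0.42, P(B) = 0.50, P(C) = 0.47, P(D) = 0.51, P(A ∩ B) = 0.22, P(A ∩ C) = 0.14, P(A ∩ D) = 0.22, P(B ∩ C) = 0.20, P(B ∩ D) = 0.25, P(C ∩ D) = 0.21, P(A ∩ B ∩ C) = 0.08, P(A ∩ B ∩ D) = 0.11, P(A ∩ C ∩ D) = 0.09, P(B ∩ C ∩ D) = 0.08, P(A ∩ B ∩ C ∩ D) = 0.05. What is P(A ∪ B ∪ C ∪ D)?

0.97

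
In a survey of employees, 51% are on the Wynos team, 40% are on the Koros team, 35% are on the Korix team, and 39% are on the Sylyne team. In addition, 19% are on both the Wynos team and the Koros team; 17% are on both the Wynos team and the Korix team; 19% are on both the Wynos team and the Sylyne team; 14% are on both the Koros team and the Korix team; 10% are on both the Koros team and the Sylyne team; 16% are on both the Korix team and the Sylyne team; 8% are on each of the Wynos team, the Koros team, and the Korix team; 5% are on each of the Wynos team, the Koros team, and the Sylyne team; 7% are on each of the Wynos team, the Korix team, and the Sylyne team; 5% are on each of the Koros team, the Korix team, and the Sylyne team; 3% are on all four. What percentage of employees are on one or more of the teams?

92%

Apply inclusion-exclusion:
P(≥1) = 51 + 40 + 35 + 39 − 19 − 17 − 19 − 14 − 10 − 16 + 8 + 5 + 7 + 5 − 3 = 92%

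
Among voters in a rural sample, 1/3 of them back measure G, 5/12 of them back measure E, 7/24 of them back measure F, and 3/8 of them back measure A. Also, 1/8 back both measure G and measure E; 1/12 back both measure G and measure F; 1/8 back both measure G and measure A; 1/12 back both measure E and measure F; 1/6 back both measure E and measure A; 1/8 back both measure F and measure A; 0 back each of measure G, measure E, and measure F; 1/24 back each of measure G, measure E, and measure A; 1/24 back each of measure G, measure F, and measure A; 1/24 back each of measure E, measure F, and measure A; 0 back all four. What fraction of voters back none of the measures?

1/6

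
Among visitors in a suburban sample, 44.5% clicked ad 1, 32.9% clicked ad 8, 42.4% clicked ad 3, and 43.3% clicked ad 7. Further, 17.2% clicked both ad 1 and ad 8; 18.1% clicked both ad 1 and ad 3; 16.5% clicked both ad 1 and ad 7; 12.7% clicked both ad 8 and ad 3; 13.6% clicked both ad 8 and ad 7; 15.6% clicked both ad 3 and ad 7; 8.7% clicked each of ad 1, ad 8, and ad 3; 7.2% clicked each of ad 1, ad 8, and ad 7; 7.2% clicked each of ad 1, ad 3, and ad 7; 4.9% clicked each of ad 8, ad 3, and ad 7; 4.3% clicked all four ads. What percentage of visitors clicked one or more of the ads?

P(union) = 44.5 + 32.9 + 42.4 + 43.3 − 17.2 − 18.1 − 16.5 − 12.7 − 13.6 − 15.6 + 8.7 + 7.2 + 7.2 + 4.9 − 4.3 = 93.1%

93.1%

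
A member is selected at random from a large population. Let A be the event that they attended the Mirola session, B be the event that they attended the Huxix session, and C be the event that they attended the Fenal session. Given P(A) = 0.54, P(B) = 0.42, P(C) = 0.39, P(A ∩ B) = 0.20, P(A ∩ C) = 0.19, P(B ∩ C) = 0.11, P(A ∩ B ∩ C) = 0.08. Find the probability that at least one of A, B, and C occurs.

0.93

Inclusion–exclusion gives
P(A ∪ B ∪ C) = 0.54 + 0.42 + 0.39 − 0.20 − 0.19 − 0.11 + 0.08 = 0.93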